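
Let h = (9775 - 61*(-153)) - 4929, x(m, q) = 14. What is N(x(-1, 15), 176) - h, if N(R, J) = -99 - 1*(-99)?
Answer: -14179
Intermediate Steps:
N(R, J) = 0 (N(R, J) = -99 + 99 = 0)
h = 14179 (h = (9775 + 9333) - 4929 = 19108 - 4929 = 14179)
N(x(-1, 15), 176) - h = 0 - 1*14179 = 0 - 14179 = -14179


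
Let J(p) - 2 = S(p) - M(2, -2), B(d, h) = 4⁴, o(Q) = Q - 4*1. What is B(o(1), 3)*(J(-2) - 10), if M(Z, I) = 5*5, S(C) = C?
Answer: -8960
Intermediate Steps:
o(Q) = -4 + Q (o(Q) = Q - 4 = -4 + Q)
B(d, h) = 256
M(Z, I) = 25
J(p) = -23 + p (J(p) = 2 + (p - 1*25) = 2 + (p - 25) = 2 + (-25 + p) = -23 + p)
B(o(1), 3)*(J(-2) - 10) = 256*((-23 - 2) - 10) = 256*(-25 - 10) = 256*(-35) = -8960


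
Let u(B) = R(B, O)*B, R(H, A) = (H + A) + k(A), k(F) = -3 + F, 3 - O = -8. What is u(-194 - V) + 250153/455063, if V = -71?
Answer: 5821416049/455063 ≈ 12793.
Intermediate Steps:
O = 11 (O = 3 - 1*(-8) = 3 + 8 = 11)
R(H, A) = -3 + H + 2*A (R(H, A) = (H + A) + (-3 + A) = (A + H) + (-3 + A) = -3 + H + 2*A)
u(B) = B*(19 + B) (u(B) = (-3 + B + 2*11)*B = (-3 + B + 22)*B = (19 + B)*B = B*(19 + B))
u(-194 - V) + 250153/455063 = (-194 - 1*(-71))*(19 + (-194 - 1*(-71))) + 250153/455063 = (-194 + 71)*(19 + (-194 + 71)) + 250153*(1/455063) = -123*(19 - 123) + 250153/455063 = -123*(-104) + 250153/455063 = 12792 + 250153/455063 = 5821416049/455063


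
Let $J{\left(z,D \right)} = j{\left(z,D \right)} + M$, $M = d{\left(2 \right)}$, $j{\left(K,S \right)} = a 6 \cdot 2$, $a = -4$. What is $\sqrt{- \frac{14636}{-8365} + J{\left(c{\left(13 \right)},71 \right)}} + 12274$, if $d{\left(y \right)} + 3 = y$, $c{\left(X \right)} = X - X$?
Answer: $12274 + \frac{i \sqrt{3306257885}}{8365} \approx 12274.0 + 6.8739 i$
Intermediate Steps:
$c{\left(X \right)} = 0$
$d{\left(y \right)} = -3 + y$
$j{\left(K,S \right)} = -48$ ($j{\left(K,S \right)} = \left(-4\right) 6 \cdot 2 = \left(-24\right) 2 = -48$)
$M = -1$ ($M = -3 + 2 = -1$)
$J{\left(z,D \right)} = -49$ ($J{\left(z,D \right)} = -48 - 1 = -49$)
$\sqrt{- \frac{14636}{-8365} + J{\left(c{\left(13 \right)},71 \right)}} + 12274 = \sqrt{- \frac{14636}{-8365} - 49} + 12274 = \sqrt{\left(-14636\right) \left(- \frac{1}{8365}\right) - 49} + 12274 = \sqrt{\frac{14636}{8365} - 49} + 12274 = \sqrt{- \frac{395249}{8365}} + 12274 = \frac{i \sqrt{3306257885}}{8365} + 12274 = 12274 + \frac{i \sqrt{3306257885}}{8365}$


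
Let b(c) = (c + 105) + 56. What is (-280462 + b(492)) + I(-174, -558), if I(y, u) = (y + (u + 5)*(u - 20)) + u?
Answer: 39093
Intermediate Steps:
b(c) = 161 + c (b(c) = (105 + c) + 56 = 161 + c)
I(y, u) = u + y + (-20 + u)*(5 + u) (I(y, u) = (y + (5 + u)*(-20 + u)) + u = (y + (-20 + u)*(5 + u)) + u = u + y + (-20 + u)*(5 + u))
(-280462 + b(492)) + I(-174, -558) = (-280462 + (161 + 492)) + (-100 - 174 + (-558)² - 14*(-558)) = (-280462 + 653) + (-100 - 174 + 311364 + 7812) = -279809 + 318902 = 39093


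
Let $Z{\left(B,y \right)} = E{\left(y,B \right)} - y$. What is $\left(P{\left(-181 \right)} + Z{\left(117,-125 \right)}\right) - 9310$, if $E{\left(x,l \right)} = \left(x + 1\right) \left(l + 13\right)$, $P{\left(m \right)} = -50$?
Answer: $-25355$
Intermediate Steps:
$E{\left(x,l \right)} = \left(1 + x\right) \left(13 + l\right)$
$Z{\left(B,y \right)} = 13 + B + 12 y + B y$ ($Z{\left(B,y \right)} = \left(13 + B + 13 y + B y\right) - y = 13 + B + 12 y + B y$)
$\left(P{\left(-181 \right)} + Z{\left(117,-125 \right)}\right) - 9310 = \left(-50 + \left(13 + 117 + 12 \left(-125\right) + 117 \left(-125\right)\right)\right) - 9310 = \left(-50 + \left(13 + 117 - 1500 - 14625\right)\right) - 9310 = \left(-50 - 15995\right) - 9310 = -16045 - 9310 = -25355$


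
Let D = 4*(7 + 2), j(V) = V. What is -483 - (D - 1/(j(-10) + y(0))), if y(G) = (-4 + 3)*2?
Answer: -6229/12 ≈ -519.08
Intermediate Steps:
y(G) = -2 (y(G) = -1*2 = -2)
D = 36 (D = 4*9 = 36)
-483 - (D - 1/(j(-10) + y(0))) = -483 - (36 - 1/(-10 - 2)) = -483 - (36 - 1/(-12)) = -483 - (36 - 1*(-1/12)) = -483 - (36 + 1/12) = -483 - 1*433/12 = -483 - 433/12 = -6229/12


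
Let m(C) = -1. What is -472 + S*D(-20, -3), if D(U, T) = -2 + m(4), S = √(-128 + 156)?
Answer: -472 - 6*√7 ≈ -487.87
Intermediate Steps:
S = 2*√7 (S = √28 = 2*√7 ≈ 5.2915)
D(U, T) = -3 (D(U, T) = -2 - 1 = -3)
-472 + S*D(-20, -3) = -472 + (2*√7)*(-3) = -472 - 6*√7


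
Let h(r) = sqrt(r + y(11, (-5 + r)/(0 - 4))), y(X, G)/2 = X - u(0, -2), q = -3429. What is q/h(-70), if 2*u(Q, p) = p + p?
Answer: 3429*I*sqrt(11)/22 ≈ 516.94*I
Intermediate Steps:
u(Q, p) = p (u(Q, p) = (p + p)/2 = (2*p)/2 = p)
y(X, G) = 4 + 2*X (y(X, G) = 2*(X - 1*(-2)) = 2*(X + 2) = 2*(2 + X) = 4 + 2*X)
h(r) = sqrt(26 + r) (h(r) = sqrt(r + (4 + 2*11)) = sqrt(r + (4 + 22)) = sqrt(r + 26) = sqrt(26 + r))
q/h(-70) = -3429/sqrt(26 - 70) = -3429*(-I*sqrt(11)/22) = -(-3429)*I*sqrt(11)/22 = 3429*I*sqrt(11)/22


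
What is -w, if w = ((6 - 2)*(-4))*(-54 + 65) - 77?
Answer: 253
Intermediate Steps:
w = -253 (w = (4*(-4))*11 - 77 = -16*11 - 77 = -176 - 77 = -253)
-w = -1*(-253) = 253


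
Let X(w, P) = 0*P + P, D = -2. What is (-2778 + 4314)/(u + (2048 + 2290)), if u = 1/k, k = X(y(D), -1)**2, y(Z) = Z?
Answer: 1536/4339 ≈ 0.35400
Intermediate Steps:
X(w, P) = P (X(w, P) = 0 + P = P)
k = 1 (k = (-1)**2 = 1)
u = 1 (u = 1/1 = 1)
(-2778 + 4314)/(u + (2048 + 2290)) = (-2778 + 4314)/(1 + (2048 + 2290)) = 1536/(1 + 4338) = 1536/4339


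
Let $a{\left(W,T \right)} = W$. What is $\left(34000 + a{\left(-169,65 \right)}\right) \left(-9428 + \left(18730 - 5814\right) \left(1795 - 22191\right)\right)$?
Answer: $-8912579512284$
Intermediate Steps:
$\left(34000 + a{\left(-169,65 \right)}\right) \left(-9428 + \left(18730 - 5814\right) \left(1795 - 22191\right)\right) = \left(34000 - 169\right) \left(-9428 + \left(18730 - 5814\right) \left(1795 - 22191\right)\right) = 33831 \left(-9428 + 12916 \left(-20396\right)\right) = 33831 \left(-9428 - 263434736\right) = 33831 \left(-263444164\right) = -8912579512284$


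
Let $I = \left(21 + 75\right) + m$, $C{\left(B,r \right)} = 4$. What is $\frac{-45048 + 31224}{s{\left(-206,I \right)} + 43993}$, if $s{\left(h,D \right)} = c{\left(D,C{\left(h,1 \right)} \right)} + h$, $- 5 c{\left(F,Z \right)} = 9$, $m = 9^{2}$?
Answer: $- \frac{34560}{109463} \approx -0.31572$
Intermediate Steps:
$m = 81$
$I = 177$ ($I = \left(21 + 75\right) + 81 = 96 + 81 = 177$)
$c{\left(F,Z \right)} = - \frac{9}{5}$ ($c{\left(F,Z \right)} = \left(- \frac{1}{5}\right) 9 = - \frac{9}{5}$)
$s{\left(h,D \right)} = - \frac{9}{5} + h$
$\frac{-45048 + 31224}{s{\left(-206,I \right)} + 43993} = \frac{-45048 + 31224}{\left(- \frac{9}{5} - 206\right) + 43993} = - \frac{13824}{- \frac{1039}{5} + 43993} = - \frac{13824}{\frac{218926}{5}} = \left(-13824\right) \frac{5}{218926} = - \frac{34560}{109463}$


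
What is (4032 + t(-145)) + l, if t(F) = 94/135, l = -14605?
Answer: -1427261/135 ≈ -10572.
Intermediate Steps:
t(F) = 94/135 (t(F) = 94*(1/135) = 94/135)
(4032 + t(-145)) + l = (4032 + 94/135) - 14605 = 544414/135 - 14605 = -1427261/135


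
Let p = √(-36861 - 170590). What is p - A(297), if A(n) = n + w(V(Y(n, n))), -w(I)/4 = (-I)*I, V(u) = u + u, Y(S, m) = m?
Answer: -1411641 + I*√207451 ≈ -1.4116e+6 + 455.47*I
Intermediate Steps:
V(u) = 2*u
w(I) = 4*I² (w(I) = -4*(-I)*I = -(-4)*I² = 4*I²)
p = I*√207451 (p = √(-207451) = I*√207451 ≈ 455.47*I)
A(n) = n + 16*n² (A(n) = n + 4*(2*n)² = n + 4*(4*n²) = n + 16*n²)
p - A(297) = I*√207451 - 297*(1 + 16*297) = I*√207451 - 297*(1 + 4752) = I*√207451 - 297*4753 = I*√207451 - 1*1411641 = I*√207451 - 1411641 = -1411641 + I*√207451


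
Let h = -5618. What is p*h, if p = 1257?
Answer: -7061826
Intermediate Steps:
p*h = 1257*(-5618) = -7061826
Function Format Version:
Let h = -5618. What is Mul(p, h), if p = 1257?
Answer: -7061826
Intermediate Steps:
Mul(p, h) = Mul(1257, -5618) = -7061826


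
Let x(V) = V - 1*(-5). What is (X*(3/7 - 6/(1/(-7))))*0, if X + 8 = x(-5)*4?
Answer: 0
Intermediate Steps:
x(V) = 5 + V (x(V) = V + 5 = 5 + V)
X = -8 (X = -8 + (5 - 5)*4 = -8 + 0*4 = -8 + 0 = -8)
(X*(3/7 - 6/(1/(-7))))*0 = -8*(3/7 - 6/(1/(-7)))*0 = -8*(3*(1/7) - 6/(-1/7))*0 = -8*(3/7 - 6*(-7))*0 = -8*(3/7 + 42)*0 = -8*297/7*0 = -2376/7*0 = 0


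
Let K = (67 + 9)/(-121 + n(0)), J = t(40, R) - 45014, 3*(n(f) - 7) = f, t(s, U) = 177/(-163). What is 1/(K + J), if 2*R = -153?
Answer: -489/22012703 ≈ -2.2214e-5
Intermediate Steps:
R = -153/2 (R = (½)*(-153) = -153/2 ≈ -76.500)
t(s, U) = -177/163 (t(s, U) = 177*(-1/163) = -177/163)
n(f) = 7 + f/3
J = -7337459/163 (J = -177/163 - 45014 = -7337459/163 ≈ -45015.)
K = -⅔ (K = (67 + 9)/(-121 + (7 + (⅓)*0)) = 76/(-121 + (7 + 0)) = 76/(-121 + 7) = 76/(-114) = -1/114*76 = -⅔ ≈ -0.66667)
1/(K + J) = 1/(-⅔ - 7337459/163) = 1/(-22012703/489) = -489/22012703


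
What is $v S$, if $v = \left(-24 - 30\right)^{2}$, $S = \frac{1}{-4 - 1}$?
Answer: $- \frac{2916}{5} \approx -583.2$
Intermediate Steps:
$S = - \frac{1}{5}$ ($S = \frac{1}{-5} = - \frac{1}{5} \approx -0.2$)
$v = 2916$ ($v = \left(-54\right)^{2} = 2916$)
$v S = 2916 \left(- \frac{1}{5}\right) = - \frac{2916}{5}$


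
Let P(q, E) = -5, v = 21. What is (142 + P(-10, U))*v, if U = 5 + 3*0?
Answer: 2877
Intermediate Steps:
U = 5 (U = 5 + 0 = 5)
(142 + P(-10, U))*v = (142 - 5)*21 = 137*21 = 2877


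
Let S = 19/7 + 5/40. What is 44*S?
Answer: 1749/14 ≈ 124.93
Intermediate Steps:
S = 159/56 (S = 19*(⅐) + 5*(1/40) = 19/7 + ⅛ = 159/56 ≈ 2.8393)
44*S = 44*(159/56) = 1749/14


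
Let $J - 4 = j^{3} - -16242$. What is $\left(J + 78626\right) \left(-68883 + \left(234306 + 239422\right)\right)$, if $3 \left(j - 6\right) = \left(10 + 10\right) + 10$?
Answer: $40066699960$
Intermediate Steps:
$j = 16$ ($j = 6 + \frac{\left(10 + 10\right) + 10}{3} = 6 + \frac{20 + 10}{3} = 6 + \frac{1}{3} \cdot 30 = 6 + 10 = 16$)
$J = 20342$ ($J = 4 + \left(16^{3} - -16242\right) = 4 + \left(4096 + 16242\right) = 4 + 20338 = 20342$)
$\left(J + 78626\right) \left(-68883 + \left(234306 + 239422\right)\right) = \left(20342 + 78626\right) \left(-68883 + \left(234306 + 239422\right)\right) = 98968 \left(-68883 + 473728\right) = 98968 \cdot 404845 = 40066699960$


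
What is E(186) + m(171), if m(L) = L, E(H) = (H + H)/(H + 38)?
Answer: 9669/56 ≈ 172.66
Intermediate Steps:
E(H) = 2*H/(38 + H) (E(H) = (2*H)/(38 + H) = 2*H/(38 + H))
E(186) + m(171) = 2*186/(38 + 186) + 171 = 2*186/224 + 171 = 2*186*(1/224) + 171 = 93/56 + 171 = 9669/56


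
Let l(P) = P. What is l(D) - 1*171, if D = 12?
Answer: -159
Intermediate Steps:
l(D) - 1*171 = 12 - 1*171 = 12 - 171 = -159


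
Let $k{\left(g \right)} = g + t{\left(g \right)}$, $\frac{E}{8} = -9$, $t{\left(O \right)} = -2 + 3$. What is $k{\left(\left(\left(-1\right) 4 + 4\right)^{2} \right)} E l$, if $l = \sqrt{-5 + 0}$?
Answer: $- 72 i \sqrt{5} \approx - 161.0 i$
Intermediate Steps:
$l = i \sqrt{5}$ ($l = \sqrt{-5} = i \sqrt{5} \approx 2.2361 i$)
$t{\left(O \right)} = 1$
$E = -72$ ($E = 8 \left(-9\right) = -72$)
$k{\left(g \right)} = 1 + g$ ($k{\left(g \right)} = g + 1 = 1 + g$)
$k{\left(\left(\left(-1\right) 4 + 4\right)^{2} \right)} E l = \left(1 + \left(\left(-1\right) 4 + 4\right)^{2}\right) \left(-72\right) i \sqrt{5} = \left(1 + \left(-4 + 4\right)^{2}\right) \left(-72\right) i \sqrt{5} = \left(1 + 0^{2}\right) \left(-72\right) i \sqrt{5} = \left(1 + 0\right) \left(-72\right) i \sqrt{5} = 1 \left(-72\right) i \sqrt{5} = - 72 i \sqrt{5}$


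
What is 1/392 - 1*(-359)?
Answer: 140729/392 ≈ 359.00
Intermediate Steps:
1/392 - 1*(-359) = 1/392 + 359 = 140729/392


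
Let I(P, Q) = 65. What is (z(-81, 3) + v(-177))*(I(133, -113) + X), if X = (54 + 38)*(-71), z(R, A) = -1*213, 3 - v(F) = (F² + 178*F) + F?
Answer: -931248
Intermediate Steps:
v(F) = 3 - F² - 179*F (v(F) = 3 - ((F² + 178*F) + F) = 3 - (F² + 179*F) = 3 + (-F² - 179*F) = 3 - F² - 179*F)
z(R, A) = -213
X = -6532 (X = 92*(-71) = -6532)
(z(-81, 3) + v(-177))*(I(133, -113) + X) = (-213 + (3 - 1*(-177)² - 179*(-177)))*(65 - 6532) = (-213 + (3 - 1*31329 + 31683))*(-6467) = (-213 + (3 - 31329 + 31683))*(-6467) = (-213 + 357)*(-6467) = 144*(-6467) = -931248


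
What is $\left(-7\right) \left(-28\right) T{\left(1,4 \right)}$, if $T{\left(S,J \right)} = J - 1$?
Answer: $588$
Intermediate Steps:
$T{\left(S,J \right)} = -1 + J$
$\left(-7\right) \left(-28\right) T{\left(1,4 \right)} = \left(-7\right) \left(-28\right) \left(-1 + 4\right) = 196 \cdot 3 = 588$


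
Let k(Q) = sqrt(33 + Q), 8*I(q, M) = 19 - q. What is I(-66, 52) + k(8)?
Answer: 85/8 + sqrt(41) ≈ 17.028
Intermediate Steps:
I(q, M) = 19/8 - q/8 (I(q, M) = (19 - q)/8 = 19/8 - q/8)
I(-66, 52) + k(8) = (19/8 - 1/8*(-66)) + sqrt(33 + 8) = (19/8 + 33/4) + sqrt(41) = 85/8 + sqrt(41)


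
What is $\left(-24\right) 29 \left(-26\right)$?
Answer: $18096$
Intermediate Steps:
$\left(-24\right) 29 \left(-26\right) = \left(-696\right) \left(-26\right) = 18096$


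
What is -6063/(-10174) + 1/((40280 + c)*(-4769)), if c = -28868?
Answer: 164985829495/276854013036 ≈ 0.59593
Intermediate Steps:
-6063/(-10174) + 1/((40280 + c)*(-4769)) = -6063/(-10174) + 1/((40280 - 28868)*(-4769)) = -6063*(-1/10174) - 1/4769/11412 = 6063/10174 + (1/11412)*(-1/4769) = 6063/10174 - 1/54423828 = 164985829495/276854013036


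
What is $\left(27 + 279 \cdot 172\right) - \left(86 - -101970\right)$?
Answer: $-54041$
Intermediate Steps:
$\left(27 + 279 \cdot 172\right) - \left(86 - -101970\right) = \left(27 + 47988\right) - \left(86 + 101970\right) = 48015 - 102056 = -54041$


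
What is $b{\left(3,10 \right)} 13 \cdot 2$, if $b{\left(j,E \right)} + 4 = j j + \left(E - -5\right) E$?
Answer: $4030$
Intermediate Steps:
$b{\left(j,E \right)} = -4 + j^{2} + E \left(5 + E\right)$ ($b{\left(j,E \right)} = -4 + \left(j j + \left(E - -5\right) E\right) = -4 + \left(j^{2} + \left(E + 5\right) E\right) = -4 + \left(j^{2} + \left(5 + E\right) E\right) = -4 + \left(j^{2} + E \left(5 + E\right)\right) = -4 + j^{2} + E \left(5 + E\right)$)
$b{\left(3,10 \right)} 13 \cdot 2 = \left(-4 + 10^{2} + 3^{2} + 5 \cdot 10\right) 13 \cdot 2 = \left(-4 + 100 + 9 + 50\right) 26 = 155 \cdot 26 = 4030$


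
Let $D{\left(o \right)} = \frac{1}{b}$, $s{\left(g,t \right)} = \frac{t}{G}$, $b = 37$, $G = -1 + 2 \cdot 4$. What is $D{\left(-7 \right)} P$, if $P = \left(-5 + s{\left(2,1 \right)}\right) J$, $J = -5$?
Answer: $\frac{170}{259} \approx 0.65637$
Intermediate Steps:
$G = 7$ ($G = -1 + 8 = 7$)
$s{\left(g,t \right)} = \frac{t}{7}$
$D{\left(o \right)} = \frac{1}{37}$
$P = \frac{170}{7}$ ($P = \left(-5 + \frac{1}{7} \cdot 1\right) \left(-5\right) = \left(-5 + \frac{1}{7}\right) \left(-5\right) = \left(- \frac{34}{7}\right) \left(-5\right) = \frac{170}{7} \approx 24.286$)
$D{\left(-7 \right)} P = \frac{1}{37} \cdot \frac{170}{7} = \frac{170}{259}$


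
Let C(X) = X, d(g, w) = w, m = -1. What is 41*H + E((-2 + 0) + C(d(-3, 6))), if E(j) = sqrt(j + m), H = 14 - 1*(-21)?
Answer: 1435 + sqrt(3) ≈ 1436.7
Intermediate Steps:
H = 35 (H = 14 + 21 = 35)
E(j) = sqrt(-1 + j) (E(j) = sqrt(j - 1) = sqrt(-1 + j))
41*H + E((-2 + 0) + C(d(-3, 6))) = 41*35 + sqrt(-1 + ((-2 + 0) + 6)) = 1435 + sqrt(-1 + (-2 + 6)) = 1435 + sqrt(-1 + 4) = 1435 + sqrt(3)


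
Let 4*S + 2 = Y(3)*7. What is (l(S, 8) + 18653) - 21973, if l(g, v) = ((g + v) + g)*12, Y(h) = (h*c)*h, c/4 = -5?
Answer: -10796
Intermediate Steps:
c = -20 (c = 4*(-5) = -20)
Y(h) = -20*h**2 (Y(h) = (h*(-20))*h = (-20*h)*h = -20*h**2)
S = -631/2 (S = -1/2 + (-20*3**2*7)/4 = -1/2 + (-20*9*7)/4 = -1/2 + (-180*7)/4 = -1/2 + (1/4)*(-1260) = -1/2 - 315 = -631/2 ≈ -315.50)
l(g, v) = 12*v + 24*g (l(g, v) = (v + 2*g)*12 = 12*v + 24*g)
(l(S, 8) + 18653) - 21973 = ((12*8 + 24*(-631/2)) + 18653) - 21973 = ((96 - 7572) + 18653) - 21973 = (-7476 + 18653) - 21973 = 11177 - 21973 = -10796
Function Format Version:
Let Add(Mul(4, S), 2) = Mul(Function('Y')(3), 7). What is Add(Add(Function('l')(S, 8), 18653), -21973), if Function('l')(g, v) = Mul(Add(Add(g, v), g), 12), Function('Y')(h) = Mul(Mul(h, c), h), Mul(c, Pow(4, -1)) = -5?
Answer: -10796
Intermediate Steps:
c = -20 (c = Mul(4, -5) = -20)
Function('Y')(h) = Mul(-20, Pow(h, 2)) (Function('Y')(h) = Mul(Mul(h, -20), h) = Mul(Mul(-20, h), h) = Mul(-20, Pow(h, 2)))
S = Rational(-631, 2) (S = Add(Rational(-1, 2), Mul(Rational(1, 4), Mul(Mul(-20, Pow(3, 2)), 7))) = Add(Rational(-1, 2), Mul(Rational(1, 4), Mul(Mul(-20, 9), 7))) = Add(Rational(-1, 2), Mul(Rational(1, 4), Mul(-180, 7))) = Add(Rational(-1, 2), Mul(Rational(1, 4), -1260)) = Add(Rational(-1, 2), -315) = Rational(-631, 2) ≈ -315.50)
Function('l')(g, v) = Add(Mul(12, v), Mul(24, g)) (Function('l')(g, v) = Mul(Add(v, Mul(2, g)), 12) = Add(Mul(12, v), Mul(24, g)))
Add(Add(Function('l')(S, 8), 18653), -21973) = Add(Add(Add(Mul(12, 8), Mul(24, Rational(-631, 2))), 18653), -21973) = Add(Add(Add(96, -7572), 18653), -21973) = Add(Add(-7476, 18653), -21973) = Add(11177, -21973) = -10796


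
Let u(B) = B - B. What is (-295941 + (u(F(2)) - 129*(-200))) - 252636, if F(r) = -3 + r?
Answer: -522777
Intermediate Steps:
u(B) = 0
(-295941 + (u(F(2)) - 129*(-200))) - 252636 = (-295941 + (0 - 129*(-200))) - 252636 = (-295941 + (0 + 25800)) - 252636 = (-295941 + 25800) - 252636 = -270141 - 252636 = -522777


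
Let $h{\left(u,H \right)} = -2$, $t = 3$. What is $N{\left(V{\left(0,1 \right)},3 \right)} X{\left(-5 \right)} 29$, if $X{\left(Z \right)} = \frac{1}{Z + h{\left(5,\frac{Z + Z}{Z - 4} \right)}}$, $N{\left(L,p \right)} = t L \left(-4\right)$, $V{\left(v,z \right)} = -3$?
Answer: $- \frac{1044}{7} \approx -149.14$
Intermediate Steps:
$N{\left(L,p \right)} = - 12 L$ ($N{\left(L,p \right)} = 3 L \left(-4\right) = - 12 L$)
$X{\left(Z \right)} = \frac{1}{-2 + Z}$ ($X{\left(Z \right)} = \frac{1}{Z - 2} = \frac{1}{-2 + Z}$)
$N{\left(V{\left(0,1 \right)},3 \right)} X{\left(-5 \right)} 29 = \frac{\left(-12\right) \left(-3\right)}{-2 - 5} \cdot 29 = \frac{36}{-7} \cdot 29 = 36 \left(- \frac{1}{7}\right) 29 = \left(- \frac{36}{7}\right) 29 = - \frac{1044}{7}$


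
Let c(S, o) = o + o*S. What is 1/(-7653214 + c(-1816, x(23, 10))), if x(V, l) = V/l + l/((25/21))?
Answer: -2/15345269 ≈ -1.3033e-7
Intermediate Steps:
x(V, l) = 21*l/25 + V/l (x(V, l) = V/l + l/((25*(1/21))) = V/l + l/(25/21) = V/l + l*(21/25) = V/l + 21*l/25 = 21*l/25 + V/l)
c(S, o) = o + S*o
1/(-7653214 + c(-1816, x(23, 10))) = 1/(-7653214 + ((21/25)*10 + 23/10)*(1 - 1816)) = 1/(-7653214 + (42/5 + 23*(⅒))*(-1815)) = 1/(-7653214 + (42/5 + 23/10)*(-1815)) = 1/(-7653214 + (107/10)*(-1815)) = 1/(-7653214 - 38841/2) = 1/(-15345269/2) = -2/15345269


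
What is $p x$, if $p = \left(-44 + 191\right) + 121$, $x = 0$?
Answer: $0$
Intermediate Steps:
$p = 268$ ($p = 147 + 121 = 268$)
$p x = 268 \cdot 0 = 0$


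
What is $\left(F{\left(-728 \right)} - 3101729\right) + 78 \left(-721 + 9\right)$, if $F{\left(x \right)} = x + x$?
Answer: $-3158721$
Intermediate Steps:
$F{\left(x \right)} = 2 x$
$\left(F{\left(-728 \right)} - 3101729\right) + 78 \left(-721 + 9\right) = \left(2 \left(-728\right) - 3101729\right) + 78 \left(-721 + 9\right) = \left(-1456 - 3101729\right) + 78 \left(-712\right) = -3103185 - 55536 = -3158721$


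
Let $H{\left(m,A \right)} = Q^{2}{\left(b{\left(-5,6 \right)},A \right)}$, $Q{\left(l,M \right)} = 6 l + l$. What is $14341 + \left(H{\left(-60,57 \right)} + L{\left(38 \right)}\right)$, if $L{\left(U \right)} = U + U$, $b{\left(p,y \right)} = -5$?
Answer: $15642$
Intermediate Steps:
$L{\left(U \right)} = 2 U$
$Q{\left(l,M \right)} = 7 l$
$H{\left(m,A \right)} = 1225$ ($H{\left(m,A \right)} = \left(7 \left(-5\right)\right)^{2} = \left(-35\right)^{2} = 1225$)
$14341 + \left(H{\left(-60,57 \right)} + L{\left(38 \right)}\right) = 14341 + \left(1225 + 2 \cdot 38\right) = 14341 + \left(1225 + 76\right) = 14341 + 1301 = 15642$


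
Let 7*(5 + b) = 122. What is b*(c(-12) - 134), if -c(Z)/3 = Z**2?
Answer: -49242/7 ≈ -7034.6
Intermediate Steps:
b = 87/7 (b = -5 + (1/7)*122 = -5 + 122/7 = 87/7 ≈ 12.429)
c(Z) = -3*Z**2
b*(c(-12) - 134) = 87*(-3*(-12)**2 - 134)/7 = 87*(-3*144 - 134)/7 = 87*(-432 - 134)/7 = (87/7)*(-566) = -49242/7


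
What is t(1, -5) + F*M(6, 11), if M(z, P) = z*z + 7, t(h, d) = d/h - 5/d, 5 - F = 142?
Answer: -5895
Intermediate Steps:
F = -137 (F = 5 - 1*142 = 5 - 142 = -137)
t(h, d) = -5/d + d/h
M(z, P) = 7 + z² (M(z, P) = z² + 7 = 7 + z²)
t(1, -5) + F*M(6, 11) = (-5/(-5) - 5/1) - 137*(7 + 6²) = (-5*(-⅕) - 5*1) - 137*(7 + 36) = (1 - 5) - 137*43 = -4 - 5891 = -5895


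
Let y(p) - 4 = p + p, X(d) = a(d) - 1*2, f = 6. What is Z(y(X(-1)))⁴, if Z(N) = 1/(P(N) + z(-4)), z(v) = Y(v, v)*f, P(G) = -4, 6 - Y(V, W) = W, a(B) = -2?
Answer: 1/9834496 ≈ 1.0168e-7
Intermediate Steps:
Y(V, W) = 6 - W
z(v) = 36 - 6*v (z(v) = (6 - v)*6 = 36 - 6*v)
X(d) = -4 (X(d) = -2 - 1*2 = -2 - 2 = -4)
y(p) = 4 + 2*p (y(p) = 4 + (p + p) = 4 + 2*p)
Z(N) = 1/56 (Z(N) = 1/(-4 + (36 - 6*(-4))) = 1/(-4 + (36 + 24)) = 1/(-4 + 60) = 1/56)
Z(y(X(-1)))⁴ = (1/56)⁴ = 1/9834496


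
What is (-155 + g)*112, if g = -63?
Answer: -24416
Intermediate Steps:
(-155 + g)*112 = (-155 - 63)*112 = -218*112 = -24416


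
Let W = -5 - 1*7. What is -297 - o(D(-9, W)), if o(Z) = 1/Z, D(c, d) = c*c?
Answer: -24058/81 ≈ -297.01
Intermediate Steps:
W = -12 (W = -5 - 7 = -12)
D(c, d) = c**2
-297 - o(D(-9, W)) = -297 - 1/((-9)**2) = -297 - 1/81 = -24058/81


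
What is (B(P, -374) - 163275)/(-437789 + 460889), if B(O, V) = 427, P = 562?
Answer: -5816/825 ≈ -7.0497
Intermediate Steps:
(B(P, -374) - 163275)/(-437789 + 460889) = (427 - 163275)/(-437789 + 460889) = -162848/23100 = -162848*1/23100 = -5816/825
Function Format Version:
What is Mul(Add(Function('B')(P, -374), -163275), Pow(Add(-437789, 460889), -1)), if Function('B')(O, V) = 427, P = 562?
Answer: Rational(-5816, 825) ≈ -7.0497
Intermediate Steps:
Mul(Add(Function('B')(P, -374), -163275), Pow(Add(-437789, 460889), -1)) = Mul(Add(427, -163275), Pow(Add(-437789, 460889), -1)) = Mul(-162848, Pow(23100, -1)) = Mul(-162848, Rational(1, 23100)) = Rational(-5816, 825)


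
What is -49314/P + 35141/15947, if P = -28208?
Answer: 888833843/224916488 ≈ 3.9518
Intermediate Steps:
-49314/P + 35141/15947 = -49314/(-28208) + 35141/15947 = -49314*(-1/28208) + 35141*(1/15947) = 24657/14104 + 35141/15947 = 888833843/224916488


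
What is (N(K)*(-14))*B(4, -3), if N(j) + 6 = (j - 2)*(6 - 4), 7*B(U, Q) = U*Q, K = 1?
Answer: -192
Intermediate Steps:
B(U, Q) = Q*U/7 (B(U, Q) = (U*Q)/7 = (Q*U)/7 = Q*U/7)
N(j) = -10 + 2*j (N(j) = -6 + (j - 2)*(6 - 4) = -6 + (-2 + j)*2 = -6 + (-4 + 2*j) = -10 + 2*j)
(N(K)*(-14))*B(4, -3) = ((-10 + 2*1)*(-14))*((⅐)*(-3)*4) = ((-10 + 2)*(-14))*(-12/7) = -8*(-14)*(-12/7) = 112*(-12/7) = -192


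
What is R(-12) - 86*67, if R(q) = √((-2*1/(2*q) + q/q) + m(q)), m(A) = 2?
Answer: -5762 + √111/6 ≈ -5760.2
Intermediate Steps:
R(q) = √(3 - 1/q) (R(q) = √((-2*1/(2*q) + q/q) + 2) = √((-1/q + 1) + 2) = √((1 - 1/q) + 2) = √(3 - 1/q))
R(-12) - 86*67 = √(3 - 1/(-12)) - 86*67 = √(3 - 1*(-1/12)) - 5762 = √(3 + 1/12) - 5762 = √(37/12) - 5762 = √111/6 - 5762 = -5762 + √111/6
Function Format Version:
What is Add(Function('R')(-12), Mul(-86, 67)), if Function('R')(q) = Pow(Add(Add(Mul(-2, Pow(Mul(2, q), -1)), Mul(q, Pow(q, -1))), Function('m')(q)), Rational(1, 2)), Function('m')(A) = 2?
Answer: Add(-5762, Mul(Rational(1, 6), Pow(111, Rational(1, 2)))) ≈ -5760.2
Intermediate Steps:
Function('R')(q) = Pow(Add(3, Mul(-1, Pow(q, -1))), Rational(1, 2)) (Function('R')(q) = Pow(Add(Add(Mul(-2, Pow(Mul(2, q), -1)), Mul(q, Pow(q, -1))), 2), Rational(1, 2)) = Pow(Add(Add(Mul(-2, Mul(Rational(1, 2), Pow(q, -1))), 1), 2), Rational(1, 2)) = Pow(Add(Add(Mul(-1, Pow(q, -1)), 1), 2), Rational(1, 2)) = Pow(Add(Add(1, Mul(-1, Pow(q, -1))), 2), Rational(1, 2)) = Pow(Add(3, Mul(-1, Pow(q, -1))), Rational(1, 2)))
Add(Function('R')(-12), Mul(-86, 67)) = Add(Pow(Add(3, Mul(-1, Pow(-12, -1))), Rational(1, 2)), Mul(-86, 67)) = Add(Pow(Add(3, Mul(-1, Rational(-1, 12))), Rational(1, 2)), -5762) = Add(Pow(Add(3, Rational(1, 12)), Rational(1, 2)), -5762) = Add(Pow(Rational(37, 12), Rational(1, 2)), -5762) = Add(Mul(Rational(1, 6), Pow(111, Rational(1, 2))), -5762) = Add(-5762, Mul(Rational(1, 6), Pow(111, Rational(1, 2))))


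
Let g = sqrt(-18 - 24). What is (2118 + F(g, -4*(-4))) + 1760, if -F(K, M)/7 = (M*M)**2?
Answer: -454874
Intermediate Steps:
g = I*sqrt(42) (g = sqrt(-42) = I*sqrt(42) ≈ 6.4807*I)
F(K, M) = -7*M**4
(2118 + F(g, -4*(-4))) + 1760 = (2118 - 7*(-4*(-4))**4) + 1760 = (2118 - 7*16**4) + 1760 = (2118 - 7*65536) + 1760 = (2118 - 458752) + 1760 = -456634 + 1760 = -454874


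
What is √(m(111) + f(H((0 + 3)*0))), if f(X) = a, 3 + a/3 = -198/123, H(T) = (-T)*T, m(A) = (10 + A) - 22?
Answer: 6*√3977/41 ≈ 9.2288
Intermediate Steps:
m(A) = -12 + A
H(T) = -T²
a = -567/41 (a = -9 + 3*(-198/123) = -9 + 3*(-198*1/123) = -9 + 3*(-66/41) = -9 - 198/41 = -567/41 ≈ -13.829)
f(X) = -567/41
√(m(111) + f(H((0 + 3)*0))) = √((-12 + 111) - 567/41) = √(99 - 567/41) = √(3492/41) = 6*√3977/41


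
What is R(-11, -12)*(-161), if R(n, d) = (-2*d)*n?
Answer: 42504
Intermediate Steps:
R(n, d) = -2*d*n
R(-11, -12)*(-161) = -2*(-12)*(-11)*(-161) = -264*(-161) = 42504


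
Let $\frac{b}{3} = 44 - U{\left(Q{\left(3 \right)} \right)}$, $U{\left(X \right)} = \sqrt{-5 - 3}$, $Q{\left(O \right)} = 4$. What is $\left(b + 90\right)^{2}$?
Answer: $49212 - 2664 i \sqrt{2} \approx 49212.0 - 3767.5 i$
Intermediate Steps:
$U{\left(X \right)} = 2 i \sqrt{2}$ ($U{\left(X \right)} = \sqrt{-8} = 2 i \sqrt{2}$)
$b = 132 - 6 i \sqrt{2}$ ($b = 3 \left(44 - 2 i \sqrt{2}\right) = 132 - 6 i \sqrt{2} \approx 132.0 - 8.4853 i$)
$\left(b + 90\right)^{2} = \left(\left(132 - 6 i \sqrt{2}\right) + 90\right)^{2} = \left(222 - 6 i \sqrt{2}\right)^{2}$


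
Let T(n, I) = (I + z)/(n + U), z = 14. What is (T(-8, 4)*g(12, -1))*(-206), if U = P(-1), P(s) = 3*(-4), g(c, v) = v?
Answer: -927/5 ≈ -185.40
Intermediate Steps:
P(s) = -12
U = -12
T(n, I) = (14 + I)/(-12 + n) (T(n, I) = (I + 14)/(n - 12) = (14 + I)/(-12 + n))
(T(-8, 4)*g(12, -1))*(-206) = (((14 + 4)/(-12 - 8))*(-1))*(-206) = ((18/(-20))*(-1))*(-206) = (-1/20*18*(-1))*(-206) = -9/10*(-1)*(-206) = (9/10)*(-206) = -927/5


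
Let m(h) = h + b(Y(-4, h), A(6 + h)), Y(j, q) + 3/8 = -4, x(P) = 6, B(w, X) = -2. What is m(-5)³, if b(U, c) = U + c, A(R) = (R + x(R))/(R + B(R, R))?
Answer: -2248091/512 ≈ -4390.8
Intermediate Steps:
Y(j, q) = -35/8 (Y(j, q) = -3/8 - 4 = -35/8)
A(R) = (6 + R)/(-2 + R) (A(R) = (R + 6)/(R - 2) = (6 + R)/(-2 + R))
m(h) = -35/8 + h + (12 + h)/(4 + h) (m(h) = h + (-35/8 + (6 + (6 + h))/(-2 + (6 + h))) = h + (-35/8 + (12 + h)/(4 + h)) = -35/8 + h + (12 + h)/(4 + h))
m(-5)³ = ((-44 + 5*(-5) + 8*(-5)²)/(8*(4 - 5)))³ = ((⅛)*(-44 - 25 + 8*25)/(-1))³ = ((⅛)*(-1)*(-44 - 25 + 200))³ = ((⅛)*(-1)*131)³ = (-131/8)³ = -2248091/512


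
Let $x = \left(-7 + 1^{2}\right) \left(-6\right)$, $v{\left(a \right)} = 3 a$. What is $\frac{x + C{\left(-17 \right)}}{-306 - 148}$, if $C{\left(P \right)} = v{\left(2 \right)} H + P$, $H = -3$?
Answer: $- \frac{1}{454} \approx -0.0022026$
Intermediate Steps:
$x = 36$ ($x = \left(-7 + 1\right) \left(-6\right) = \left(-6\right) \left(-6\right) = 36$)
$C{\left(P \right)} = -18 + P$ ($C{\left(P \right)} = 3 \cdot 2 \left(-3\right) + P = 6 \left(-3\right) + P = -18 + P$)
$\frac{x + C{\left(-17 \right)}}{-306 - 148} = \frac{36 - 35}{-306 - 148} = \frac{36 - 35}{-454} = 1 \left(- \frac{1}{454}\right) = - \frac{1}{454}$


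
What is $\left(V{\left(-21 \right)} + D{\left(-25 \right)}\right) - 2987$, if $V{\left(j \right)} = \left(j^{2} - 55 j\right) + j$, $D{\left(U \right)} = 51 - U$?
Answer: $-1336$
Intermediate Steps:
$V{\left(j \right)} = j^{2} - 54 j$
$\left(V{\left(-21 \right)} + D{\left(-25 \right)}\right) - 2987 = \left(- 21 \left(-54 - 21\right) + \left(51 - -25\right)\right) - 2987 = \left(\left(-21\right) \left(-75\right) + \left(51 + 25\right)\right) - 2987 = \left(1575 + 76\right) - 2987 = 1651 - 2987 = -1336$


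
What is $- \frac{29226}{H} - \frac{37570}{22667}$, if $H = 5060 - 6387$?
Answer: $\frac{612610352}{30079109} \approx 20.367$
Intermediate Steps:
$H = -1327$ ($H = 5060 - 6387 = -1327$)
$- \frac{29226}{H} - \frac{37570}{22667} = - \frac{29226}{-1327} - \frac{37570}{22667} = \left(-29226\right) \left(- \frac{1}{1327}\right) - \frac{37570}{22667} = \frac{29226}{1327} - \frac{37570}{22667} = \frac{612610352}{30079109}$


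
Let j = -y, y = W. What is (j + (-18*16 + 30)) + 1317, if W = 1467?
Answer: -408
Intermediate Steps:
y = 1467
j = -1467 (j = -1*1467 = -1467)
(j + (-18*16 + 30)) + 1317 = (-1467 + (-18*16 + 30)) + 1317 = (-1467 + (-288 + 30)) + 1317 = (-1467 - 258) + 1317 = -1725 + 1317 = -408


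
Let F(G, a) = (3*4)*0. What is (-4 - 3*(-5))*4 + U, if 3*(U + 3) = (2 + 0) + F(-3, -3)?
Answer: 125/3 ≈ 41.667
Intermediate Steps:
F(G, a) = 0 (F(G, a) = 12*0 = 0)
U = -7/3 (U = -3 + ((2 + 0) + 0)/3 = -3 + (2 + 0)/3 = -3 + (1/3)*2 = -3 + 2/3 = -7/3 ≈ -2.3333)
(-4 - 3*(-5))*4 + U = (-4 - 3*(-5))*4 - 7/3 = (-4 + 15)*4 - 7/3 = 11*4 - 7/3 = 44 - 7/3 = 125/3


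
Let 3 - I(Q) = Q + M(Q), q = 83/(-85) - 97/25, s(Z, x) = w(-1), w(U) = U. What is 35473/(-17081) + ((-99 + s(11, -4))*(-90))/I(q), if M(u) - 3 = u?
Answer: 142957001/154628 ≈ 924.52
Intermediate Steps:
s(Z, x) = -1
M(u) = 3 + u
q = -2064/425 (q = 83*(-1/85) - 97*1/25 = -83/85 - 97/25 = -2064/425 ≈ -4.8565)
I(Q) = -2*Q (I(Q) = 3 - (Q + (3 + Q)) = 3 - (3 + 2*Q) = 3 + (-3 - 2*Q) = -2*Q)
35473/(-17081) + ((-99 + s(11, -4))*(-90))/I(q) = 35473/(-17081) + ((-99 - 1)*(-90))/((-2*(-2064/425))) = 35473*(-1/17081) + (-100*(-90))/(4128/425) = -1867/899 + 9000*(425/4128) = -1867/899 + 159375/172 = 142957001/154628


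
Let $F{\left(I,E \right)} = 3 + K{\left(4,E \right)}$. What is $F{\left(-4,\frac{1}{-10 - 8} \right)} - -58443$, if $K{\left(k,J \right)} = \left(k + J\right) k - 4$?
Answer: $\frac{526120}{9} \approx 58458.0$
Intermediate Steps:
$K{\left(k,J \right)} = -4 + k \left(J + k\right)$ ($K{\left(k,J \right)} = \left(J + k\right) k - 4 = k \left(J + k\right) - 4 = -4 + k \left(J + k\right)$)
$F{\left(I,E \right)} = 15 + 4 E$ ($F{\left(I,E \right)} = 3 + \left(-4 + 4^{2} + E 4\right) = 3 + \left(-4 + 16 + 4 E\right) = 3 + \left(12 + 4 E\right) = 15 + 4 E$)
$F{\left(-4,\frac{1}{-10 - 8} \right)} - -58443 = \left(15 + \frac{4}{-10 - 8}\right) - -58443 = \left(15 + \frac{4}{-18}\right) + 58443 = \left(15 + 4 \left(- \frac{1}{18}\right)\right) + 58443 = \left(15 - \frac{2}{9}\right) + 58443 = \frac{133}{9} + 58443 = \frac{526120}{9}$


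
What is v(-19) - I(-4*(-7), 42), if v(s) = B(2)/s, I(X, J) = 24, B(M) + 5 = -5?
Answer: -446/19 ≈ -23.474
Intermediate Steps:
B(M) = -10 (B(M) = -5 - 5 = -10)
v(s) = -10/s
v(-19) - I(-4*(-7), 42) = -10/(-19) - 1*24 = -10*(-1/19) - 24 = 10/19 - 24 = -446/19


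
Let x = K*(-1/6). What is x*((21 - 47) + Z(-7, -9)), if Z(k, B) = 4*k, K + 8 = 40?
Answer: 288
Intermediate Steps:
K = 32 (K = -8 + 40 = 32)
x = -16/3 (x = 32*(-1/6) = 32*(-1*⅙) = 32*(-⅙) = -16/3 ≈ -5.3333)
x*((21 - 47) + Z(-7, -9)) = -16*((21 - 47) + 4*(-7))/3 = -16*(-26 - 28)/3 = -16/3*(-54) = 288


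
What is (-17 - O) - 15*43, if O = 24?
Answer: -686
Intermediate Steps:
(-17 - O) - 15*43 = (-17 - 1*24) - 15*43 = (-17 - 24) - 645 = -41 - 645 = -686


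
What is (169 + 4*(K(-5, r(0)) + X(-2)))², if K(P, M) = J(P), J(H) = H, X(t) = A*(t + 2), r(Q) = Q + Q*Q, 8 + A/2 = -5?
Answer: 22201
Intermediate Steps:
A = -26 (A = -16 + 2*(-5) = -16 - 10 = -26)
r(Q) = Q + Q²
X(t) = -52 - 26*t (X(t) = -26*(t + 2) = -26*(2 + t) = -52 - 26*t)
K(P, M) = P
(169 + 4*(K(-5, r(0)) + X(-2)))² = (169 + 4*(-5 + (-52 - 26*(-2))))² = (169 + 4*(-5 + (-52 + 52)))² = (169 + 4*(-5 + 0))² = (169 + 4*(-5))² = (169 - 20)² = 149² = 22201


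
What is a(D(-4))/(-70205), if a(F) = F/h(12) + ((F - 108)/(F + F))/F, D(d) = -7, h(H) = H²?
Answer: 8623/495366480 ≈ 1.7407e-5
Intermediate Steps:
a(F) = F/144 + (-108 + F)/(2*F²) (a(F) = F/(12²) + ((F - 108)/(F + F))/F = F/144 + ((-108 + F)/((2*F)))/F = F*(1/144) + ((-108 + F)*(1/(2*F)))/F = F/144 + ((-108 + F)/(2*F))/F = F/144 + (-108 + F)/(2*F²))
a(D(-4))/(-70205) = ((1/144)*(-7776 + (-7)³ + 72*(-7))/(-7)²)/(-70205) = ((1/144)*(1/49)*(-7776 - 343 - 504))*(-1/70205) = ((1/144)*(1/49)*(-8623))*(-1/70205) = -8623/7056*(-1/70205) = 8623/495366480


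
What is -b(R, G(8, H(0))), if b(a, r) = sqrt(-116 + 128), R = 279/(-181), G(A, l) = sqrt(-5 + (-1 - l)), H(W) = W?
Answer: -2*sqrt(3) ≈ -3.4641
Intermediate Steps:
G(A, l) = sqrt(-6 - l)
R = -279/181 (R = 279*(-1/181) = -279/181 ≈ -1.5414)
b(a, r) = 2*sqrt(3) (b(a, r) = sqrt(12) = 2*sqrt(3))
-b(R, G(8, H(0))) = -2*sqrt(3)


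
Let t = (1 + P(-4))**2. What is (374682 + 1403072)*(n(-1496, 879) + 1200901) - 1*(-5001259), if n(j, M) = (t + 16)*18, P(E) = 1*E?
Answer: 2135711546913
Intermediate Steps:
P(E) = E
t = 9 (t = (1 - 4)**2 = (-3)**2 = 9)
n(j, M) = 450 (n(j, M) = (9 + 16)*18 = 25*18 = 450)
(374682 + 1403072)*(n(-1496, 879) + 1200901) - 1*(-5001259) = (374682 + 1403072)*(450 + 1200901) - 1*(-5001259) = 1777754*1201351 + 5001259 = 2135706545654 + 5001259 = 2135711546913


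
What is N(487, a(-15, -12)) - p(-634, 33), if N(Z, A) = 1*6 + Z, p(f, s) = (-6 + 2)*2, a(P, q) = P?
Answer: 501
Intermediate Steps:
p(f, s) = -8 (p(f, s) = -4*2 = -8)
N(Z, A) = 6 + Z
N(487, a(-15, -12)) - p(-634, 33) = (6 + 487) - 1*(-8) = 493 + 8 = 501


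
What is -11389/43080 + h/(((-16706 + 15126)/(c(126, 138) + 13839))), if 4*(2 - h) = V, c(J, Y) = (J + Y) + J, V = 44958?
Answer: 43052528368/425415 ≈ 1.0120e+5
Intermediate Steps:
c(J, Y) = Y + 2*J
h = -22475/2 (h = 2 - ¼*44958 = 2 - 22479/2 = -22475/2 ≈ -11238.)
-11389/43080 + h/(((-16706 + 15126)/(c(126, 138) + 13839))) = -11389/43080 - 22475*((138 + 2*126) + 13839)/(-16706 + 15126)/2 = -11389*1/43080 - 22475/(2*((-1580/((138 + 252) + 13839)))) = -11389/43080 - 22475/(2*((-1580/(390 + 13839)))) = -11389/43080 - 22475/(2*((-1580/14229))) = -11389/43080 - 22475/(2*((-1580*1/14229))) = -11389/43080 - 22475/(2*(-1580/14229)) = -11389/43080 - 22475/2*(-14229/1580) = -11389/43080 + 63959355/632 = 43052528368/425415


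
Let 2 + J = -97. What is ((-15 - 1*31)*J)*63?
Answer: 286902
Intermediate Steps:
J = -99 (J = -2 - 97 = -99)
((-15 - 1*31)*J)*63 = ((-15 - 1*31)*(-99))*63 = ((-15 - 31)*(-99))*63 = -46*(-99)*63 = 4554*63 = 286902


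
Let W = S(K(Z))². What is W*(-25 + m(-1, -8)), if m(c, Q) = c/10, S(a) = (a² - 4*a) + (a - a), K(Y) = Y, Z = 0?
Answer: 0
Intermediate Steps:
S(a) = a² - 4*a (S(a) = (a² - 4*a) + 0 = a² - 4*a)
m(c, Q) = c/10 (m(c, Q) = c*(⅒) = c/10)
W = 0 (W = (0*(-4 + 0))² = (0*(-4))² = 0² = 0)
W*(-25 + m(-1, -8)) = 0*(-25 + (⅒)*(-1)) = 0*(-25 - ⅒) = 0*(-251/10) = 0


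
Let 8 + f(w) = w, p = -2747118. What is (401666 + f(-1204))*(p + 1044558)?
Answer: -681796962240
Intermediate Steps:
f(w) = -8 + w
(401666 + f(-1204))*(p + 1044558) = (401666 + (-8 - 1204))*(-2747118 + 1044558) = (401666 - 1212)*(-1702560) = 400454*(-1702560) = -681796962240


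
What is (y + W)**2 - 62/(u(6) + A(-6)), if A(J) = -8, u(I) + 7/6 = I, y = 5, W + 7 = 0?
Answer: 448/19 ≈ 23.579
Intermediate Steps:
W = -7 (W = -7 + 0 = -7)
u(I) = -7/6 + I
(y + W)**2 - 62/(u(6) + A(-6)) = (5 - 7)**2 - 62/((-7/6 + 6) - 8) = (-2)**2 - 62/(29/6 - 8) = 4 - 62/(-19/6) = 4 - 62*(-6/19) = 4 + 372/19 = 448/19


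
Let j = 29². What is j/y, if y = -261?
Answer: -29/9 ≈ -3.2222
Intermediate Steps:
j = 841
j/y = 841/(-261) = 841*(-1/261) = -29/9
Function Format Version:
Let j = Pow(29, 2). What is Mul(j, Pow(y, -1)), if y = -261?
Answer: Rational(-29, 9) ≈ -3.2222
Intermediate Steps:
j = 841
Mul(j, Pow(y, -1)) = Mul(841, Pow(-261, -1)) = Mul(841, Rational(-1, 261)) = Rational(-29, 9)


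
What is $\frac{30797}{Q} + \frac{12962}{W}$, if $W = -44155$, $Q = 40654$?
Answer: $\frac{832884387}{1795077370} \approx 0.46398$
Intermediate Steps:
$\frac{30797}{Q} + \frac{12962}{W} = \frac{30797}{40654} + \frac{12962}{-44155} = 30797 \cdot \frac{1}{40654} + 12962 \left(- \frac{1}{44155}\right) = \frac{30797}{40654} - \frac{12962}{44155} = \frac{832884387}{1795077370}$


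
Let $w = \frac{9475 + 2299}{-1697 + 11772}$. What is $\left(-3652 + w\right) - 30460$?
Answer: $- \frac{343666626}{10075} \approx -34111.0$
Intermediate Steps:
$w = \frac{11774}{10075} \approx 1.1686$
$\left(-3652 + w\right) - 30460 = \left(-3652 + \frac{11774}{10075}\right) - 30460 = - \frac{36782126}{10075} - 30460 = - \frac{343666626}{10075}$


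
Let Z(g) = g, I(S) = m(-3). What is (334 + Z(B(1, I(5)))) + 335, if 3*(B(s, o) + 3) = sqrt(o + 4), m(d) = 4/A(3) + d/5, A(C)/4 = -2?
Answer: 666 + sqrt(290)/30 ≈ 666.57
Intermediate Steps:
A(C) = -8 (A(C) = 4*(-2) = -8)
m(d) = -1/2 + d/5 (m(d) = 4/(-8) + d/5 = 4*(-1/8) + d*(1/5) = -1/2 + d/5)
I(S) = -11/10 (I(S) = -1/2 + (1/5)*(-3) = -1/2 - 3/5 = -11/10)
B(s, o) = -3 + sqrt(4 + o)/3 (B(s, o) = -3 + sqrt(o + 4)/3 = -3 + sqrt(4 + o)/3)
(334 + Z(B(1, I(5)))) + 335 = (334 + (-3 + sqrt(4 - 11/10)/3)) + 335 = (334 + (-3 + sqrt(29/10)/3)) + 335 = (334 + (-3 + (sqrt(290)/10)/3)) + 335 = (334 + (-3 + sqrt(290)/30)) + 335 = (331 + sqrt(290)/30) + 335 = 666 + sqrt(290)/30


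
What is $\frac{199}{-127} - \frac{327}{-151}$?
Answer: $\frac{11480}{19177} \approx 0.59863$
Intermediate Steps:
$\frac{199}{-127} - \frac{327}{-151} = 199 \left(- \frac{1}{127}\right) - - \frac{327}{151} = - \frac{199}{127} + \frac{327}{151} = \frac{11480}{19177}$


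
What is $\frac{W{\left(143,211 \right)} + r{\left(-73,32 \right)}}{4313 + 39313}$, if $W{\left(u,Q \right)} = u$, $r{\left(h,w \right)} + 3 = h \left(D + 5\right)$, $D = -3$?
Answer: $- \frac{1}{7271} \approx -0.00013753$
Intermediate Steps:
$r{\left(h,w \right)} = -3 + 2 h$ ($r{\left(h,w \right)} = -3 + h \left(-3 + 5\right) = -3 + h 2 = -3 + 2 h$)
$\frac{W{\left(143,211 \right)} + r{\left(-73,32 \right)}}{4313 + 39313} = \frac{143 + \left(-3 + 2 \left(-73\right)\right)}{4313 + 39313} = \frac{143 - 149}{43626} = \left(143 - 149\right) \frac{1}{43626} = \left(-6\right) \frac{1}{43626} = - \frac{1}{7271}$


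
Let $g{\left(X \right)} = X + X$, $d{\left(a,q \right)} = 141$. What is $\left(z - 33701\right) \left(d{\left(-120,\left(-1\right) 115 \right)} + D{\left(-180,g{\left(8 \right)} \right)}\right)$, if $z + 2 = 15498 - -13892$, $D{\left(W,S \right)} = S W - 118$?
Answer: $12322241$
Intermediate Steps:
$g{\left(X \right)} = 2 X$
$D{\left(W,S \right)} = -118 + S W$
$z = 29388$ ($z = -2 + \left(15498 - -13892\right) = -2 + \left(15498 + 13892\right) = -2 + 29390 = 29388$)
$\left(z - 33701\right) \left(d{\left(-120,\left(-1\right) 115 \right)} + D{\left(-180,g{\left(8 \right)} \right)}\right) = \left(29388 - 33701\right) \left(141 + \left(-118 + 2 \cdot 8 \left(-180\right)\right)\right) = - 4313 \left(141 + \left(-118 + 16 \left(-180\right)\right)\right) = - 4313 \left(141 - 2998\right) = \left(-4313\right) \left(-2857\right) = 12322241$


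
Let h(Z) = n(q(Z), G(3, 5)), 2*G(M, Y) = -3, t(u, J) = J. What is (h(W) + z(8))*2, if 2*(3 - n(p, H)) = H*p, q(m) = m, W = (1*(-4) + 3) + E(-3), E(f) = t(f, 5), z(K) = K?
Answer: 28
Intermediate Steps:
G(M, Y) = -3/2 (G(M, Y) = (1/2)*(-3) = -3/2)
E(f) = 5
W = 4 (W = (1*(-4) + 3) + 5 = (-4 + 3) + 5 = -1 + 5 = 4)
n(p, H) = 3 - H*p/2
h(Z) = 3 + 3*Z/4 (h(Z) = 3 - 1/2*(-3/2)*Z = 3 + 3*Z/4)
(h(W) + z(8))*2 = ((3 + (3/4)*4) + 8)*2 = ((3 + 3) + 8)*2 = (6 + 8)*2 = 14*2 = 28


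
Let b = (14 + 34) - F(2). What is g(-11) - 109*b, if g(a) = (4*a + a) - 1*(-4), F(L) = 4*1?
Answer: -4847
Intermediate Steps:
F(L) = 4
g(a) = 4 + 5*a (g(a) = 5*a + 4 = 4 + 5*a)
b = 44 (b = (14 + 34) - 1*4 = 48 - 4 = 44)
g(-11) - 109*b = (4 + 5*(-11)) - 109*44 = (4 - 55) - 4796 = -51 - 4796 = -4847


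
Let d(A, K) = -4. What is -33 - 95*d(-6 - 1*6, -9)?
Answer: 347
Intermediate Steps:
-33 - 95*d(-6 - 1*6, -9) = -33 - 95*(-4) = -33 + 380 = 347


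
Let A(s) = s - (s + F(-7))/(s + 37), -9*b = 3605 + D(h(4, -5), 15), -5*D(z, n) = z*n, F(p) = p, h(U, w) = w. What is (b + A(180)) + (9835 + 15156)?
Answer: 48371866/1953 ≈ 24768.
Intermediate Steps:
D(z, n) = -n*z/5 (D(z, n) = -z*n/5 = -n*z/5)
b = -3620/9 (b = -(3605 - ⅕*15*(-5))/9 = -(3605 + 15)/9 = -⅑*3620 = -3620/9 ≈ -402.22)
A(s) = s - (-7 + s)/(37 + s) (A(s) = s - (s - 7)/(s + 37) = s - (-7 + s)/(37 + s))
(b + A(180)) + (9835 + 15156) = (-3620/9 + (7 + 180² + 36*180)/(37 + 180)) + (9835 + 15156) = (-3620/9 + (7 + 32400 + 6480)/217) + 24991 = (-3620/9 + (1/217)*38887) + 24991 = (-3620/9 + 38887/217) + 24991 = -435557/1953 + 24991 = 48371866/1953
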